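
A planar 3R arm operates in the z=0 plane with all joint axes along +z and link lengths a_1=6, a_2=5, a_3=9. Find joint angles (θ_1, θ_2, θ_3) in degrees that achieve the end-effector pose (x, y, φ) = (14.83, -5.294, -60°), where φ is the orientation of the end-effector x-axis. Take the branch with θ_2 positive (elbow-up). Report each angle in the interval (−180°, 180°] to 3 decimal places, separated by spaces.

wrist centre = target − a_3·(cos φ, sin φ) = (10.3300, 2.5002)
cos θ_2 = (112.9600−6²−5²)/(2·6·5) = 0.8660; θ_2 = 30.0028° (elbow-up)
β = atan2(2.5002,10.3300) = 13.6060°; ψ = atan2(2.5002,10.3300) = 13.6059°
θ_1 = β − ψ = 0.0001°
θ_3 = φ − θ_1 − θ_2 = -90.0029° (wrapped to (-180°,180°])

0.000 30.003 -90.003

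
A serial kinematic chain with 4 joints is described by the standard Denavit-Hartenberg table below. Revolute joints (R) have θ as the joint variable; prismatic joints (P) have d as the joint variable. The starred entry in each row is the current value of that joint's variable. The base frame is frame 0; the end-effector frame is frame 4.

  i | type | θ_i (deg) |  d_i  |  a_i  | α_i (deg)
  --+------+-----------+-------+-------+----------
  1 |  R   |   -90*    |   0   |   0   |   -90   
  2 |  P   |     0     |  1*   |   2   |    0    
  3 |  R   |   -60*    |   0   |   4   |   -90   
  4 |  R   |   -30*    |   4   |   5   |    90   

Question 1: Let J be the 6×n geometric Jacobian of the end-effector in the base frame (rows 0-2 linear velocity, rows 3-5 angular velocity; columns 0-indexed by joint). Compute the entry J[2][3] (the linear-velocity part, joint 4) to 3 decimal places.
axis z_3 = (0.0000,-0.8660,-0.5000); lever o_n−o_3 = (2.5000,-5.6292,1.7500)
cross product → J_v[:, 3] = (-4.3301,-1.2500,2.1651)
J_ω[:, 3] = z_3
entry J[2][3] = 2.1651

2.165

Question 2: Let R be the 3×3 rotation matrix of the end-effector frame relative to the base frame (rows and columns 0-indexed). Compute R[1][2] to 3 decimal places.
End-effector z-axis (col 2 of R) = (0.8660,0.2500,-0.4330)
R[1][2] = 0.2500

0.250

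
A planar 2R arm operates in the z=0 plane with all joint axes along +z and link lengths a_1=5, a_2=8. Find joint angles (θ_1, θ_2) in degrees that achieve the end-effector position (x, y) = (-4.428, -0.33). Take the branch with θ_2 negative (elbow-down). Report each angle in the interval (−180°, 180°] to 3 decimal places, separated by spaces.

-59.997 -150.003

cos θ_2 = (19.7161−5²−8²)/(2·5·8) = -0.8660; θ_2 = -150.0027° (elbow-down)
β = atan2(-0.3300,-4.4280) = -175.7379°; ψ = atan2(-3.9997,-1.9284) = -115.7404°
θ_1 = β − ψ = -59.9974°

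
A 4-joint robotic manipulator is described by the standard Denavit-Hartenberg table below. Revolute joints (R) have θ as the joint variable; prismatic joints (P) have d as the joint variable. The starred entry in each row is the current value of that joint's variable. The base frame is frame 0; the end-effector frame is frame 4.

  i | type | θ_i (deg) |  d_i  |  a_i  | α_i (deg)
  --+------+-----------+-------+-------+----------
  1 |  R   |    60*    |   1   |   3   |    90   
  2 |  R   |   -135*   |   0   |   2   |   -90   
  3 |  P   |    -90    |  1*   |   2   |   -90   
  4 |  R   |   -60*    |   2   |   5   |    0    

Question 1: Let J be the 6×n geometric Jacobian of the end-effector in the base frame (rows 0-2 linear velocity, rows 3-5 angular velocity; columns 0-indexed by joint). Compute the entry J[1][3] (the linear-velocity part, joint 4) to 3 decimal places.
axis z_3 = (-0.3536,-0.6124,-0.7071); lever o_n−o_3 = (2.9889,0.1769,-4.4761)
cross product → J_v[:, 3] = (2.8661,-3.6960,1.7678)
J_ω[:, 3] = z_3
entry J[1][3] = -3.6960

-3.696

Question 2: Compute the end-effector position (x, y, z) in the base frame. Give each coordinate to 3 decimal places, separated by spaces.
after link 1: o_1 = (1.5000, 2.5981, 1.0000)
after link 2: o_2 = (0.7929, 1.3733, -0.4142)
after link 3: o_3 = (2.8785, 0.9857, -1.1213)
after link 4: o_4 = (5.8674, 1.1626, -5.5974)

5.867 1.163 -5.597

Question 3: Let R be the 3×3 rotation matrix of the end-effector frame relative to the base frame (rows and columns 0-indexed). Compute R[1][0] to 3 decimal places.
End-effector x-axis (col 0 of R) = (0.7392,0.2803,-0.6124)
R[1][0] = 0.2803

0.280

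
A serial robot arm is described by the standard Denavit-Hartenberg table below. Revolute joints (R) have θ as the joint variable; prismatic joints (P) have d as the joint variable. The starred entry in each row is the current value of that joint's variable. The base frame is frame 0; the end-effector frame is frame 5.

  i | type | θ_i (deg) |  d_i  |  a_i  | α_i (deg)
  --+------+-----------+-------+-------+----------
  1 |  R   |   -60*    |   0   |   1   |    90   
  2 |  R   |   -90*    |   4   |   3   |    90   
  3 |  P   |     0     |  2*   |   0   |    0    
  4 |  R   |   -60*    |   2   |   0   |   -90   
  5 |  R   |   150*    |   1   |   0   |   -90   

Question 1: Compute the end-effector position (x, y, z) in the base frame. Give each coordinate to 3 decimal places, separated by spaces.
-5.397 0.348 -3.866

after link 1: o_1 = (0.5000, -0.8660, 0.0000)
after link 2: o_2 = (-2.9641, -2.8660, -3.0000)
after link 3: o_3 = (-3.9641, -1.1340, -3.0000)
after link 4: o_4 = (-4.9641, 0.5981, -3.0000)
after link 5: o_5 = (-5.3971, 0.3481, -3.8660)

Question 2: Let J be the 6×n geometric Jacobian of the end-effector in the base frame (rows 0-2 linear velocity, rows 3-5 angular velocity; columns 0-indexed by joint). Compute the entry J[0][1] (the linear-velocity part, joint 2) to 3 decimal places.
1.933

axis z_1 = (-0.8660,-0.5000,0.0000); lever o_n−o_1 = (-5.8971,1.2141,-3.8660)
cross product → J_v[:, 1] = (1.9330,-3.3481,-4.0000)
J_ω[:, 1] = z_1
entry J[0][1] = 1.9330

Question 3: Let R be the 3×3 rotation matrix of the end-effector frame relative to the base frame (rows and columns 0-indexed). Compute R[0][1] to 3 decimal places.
0.433

End-effector y-axis (col 1 of R) = (0.4330,0.2500,0.8660)
R[0][1] = 0.4330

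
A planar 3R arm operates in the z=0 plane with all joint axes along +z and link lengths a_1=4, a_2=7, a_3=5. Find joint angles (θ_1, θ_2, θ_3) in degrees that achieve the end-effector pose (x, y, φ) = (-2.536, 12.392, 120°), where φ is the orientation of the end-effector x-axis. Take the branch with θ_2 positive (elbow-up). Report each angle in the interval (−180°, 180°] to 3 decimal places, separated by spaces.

29.997 90.005 -0.002

wrist centre = target − a_3·(cos φ, sin φ) = (-0.0360, 8.0619)
cos θ_2 = (64.9951−4²−7²)/(2·4·7) = -0.0001; θ_2 = 90.0050° (elbow-up)
β = atan2(8.0619,-0.0360) = 90.2559°; ψ = atan2(7.0000,3.9994) = 60.2589°
θ_1 = β − ψ = 29.9969°
θ_3 = φ − θ_1 − θ_2 = -0.0020° (wrapped to (-180°,180°])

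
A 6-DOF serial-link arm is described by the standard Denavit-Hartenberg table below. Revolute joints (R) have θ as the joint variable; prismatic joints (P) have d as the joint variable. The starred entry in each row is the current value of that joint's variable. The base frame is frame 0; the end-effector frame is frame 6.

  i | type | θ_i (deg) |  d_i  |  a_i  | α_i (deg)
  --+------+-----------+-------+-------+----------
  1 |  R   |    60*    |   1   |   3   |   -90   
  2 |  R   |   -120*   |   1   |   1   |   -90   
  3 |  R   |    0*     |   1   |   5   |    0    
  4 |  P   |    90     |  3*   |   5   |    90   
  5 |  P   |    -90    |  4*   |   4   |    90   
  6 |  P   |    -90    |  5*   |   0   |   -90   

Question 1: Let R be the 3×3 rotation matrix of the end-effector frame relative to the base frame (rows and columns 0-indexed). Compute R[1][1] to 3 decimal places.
-0.500

End-effector y-axis (col 1 of R) = (0.8660,-0.5000,-0.0000)
R[1][1] = -0.5000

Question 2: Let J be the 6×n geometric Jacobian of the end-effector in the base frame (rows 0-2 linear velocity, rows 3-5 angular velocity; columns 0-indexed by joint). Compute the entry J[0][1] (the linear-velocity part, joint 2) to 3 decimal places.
4.330

axis z_1 = (-0.8660,0.5000,0.0000); lever o_n−o_1 = (-3.3660,-3.8301,8.6603)
cross product → J_v[:, 1] = (4.3301,7.5000,5.0000)
J_ω[:, 1] = z_1
entry J[0][1] = 4.3301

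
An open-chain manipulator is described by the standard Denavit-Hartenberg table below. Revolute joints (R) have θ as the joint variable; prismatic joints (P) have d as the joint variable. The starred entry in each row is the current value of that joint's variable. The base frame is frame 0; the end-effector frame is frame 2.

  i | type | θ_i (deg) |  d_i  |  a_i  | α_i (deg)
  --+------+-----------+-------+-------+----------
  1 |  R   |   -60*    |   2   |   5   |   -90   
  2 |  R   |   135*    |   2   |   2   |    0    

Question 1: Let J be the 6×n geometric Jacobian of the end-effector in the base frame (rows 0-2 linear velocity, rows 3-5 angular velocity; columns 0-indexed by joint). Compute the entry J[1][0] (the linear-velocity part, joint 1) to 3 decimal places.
axis z_0 = ẑ; lever o_n−o_0 = (3.5249,-2.1054,0.5858)
cross product → J_v[:, 0] = (2.1054,3.5249,-0.0000)
J_ω[:, 0] = z_0
entry J[1][0] = 3.5249

3.525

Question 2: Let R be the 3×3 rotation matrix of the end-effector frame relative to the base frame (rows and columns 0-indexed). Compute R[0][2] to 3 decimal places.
End-effector z-axis (col 2 of R) = (0.8660,0.5000,0.0000)
R[0][2] = 0.8660

0.866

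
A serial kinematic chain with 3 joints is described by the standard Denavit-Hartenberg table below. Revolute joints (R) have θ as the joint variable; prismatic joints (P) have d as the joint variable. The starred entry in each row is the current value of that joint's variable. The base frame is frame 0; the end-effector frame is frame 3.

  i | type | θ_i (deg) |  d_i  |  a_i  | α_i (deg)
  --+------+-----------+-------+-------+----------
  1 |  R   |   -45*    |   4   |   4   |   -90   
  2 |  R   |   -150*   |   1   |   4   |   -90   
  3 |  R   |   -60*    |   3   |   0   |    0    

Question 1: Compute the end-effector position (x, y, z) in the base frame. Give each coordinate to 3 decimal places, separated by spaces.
2.147 -0.732 8.598

after link 1: o_1 = (2.8284, -2.8284, 4.0000)
after link 2: o_2 = (1.0860, 0.3282, 6.0000)
after link 3: o_3 = (2.1467, -0.7325, 8.5981)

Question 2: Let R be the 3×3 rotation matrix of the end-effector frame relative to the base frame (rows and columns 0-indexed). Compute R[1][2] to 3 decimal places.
-0.354

End-effector z-axis (col 2 of R) = (0.3536,-0.3536,0.8660)
R[1][2] = -0.3536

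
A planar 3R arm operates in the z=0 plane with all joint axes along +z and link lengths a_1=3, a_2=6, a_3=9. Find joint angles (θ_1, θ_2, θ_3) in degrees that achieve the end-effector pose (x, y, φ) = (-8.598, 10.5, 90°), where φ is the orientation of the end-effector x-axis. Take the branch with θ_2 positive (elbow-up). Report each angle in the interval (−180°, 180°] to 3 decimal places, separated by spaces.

wrist centre = target − a_3·(cos φ, sin φ) = (-8.5980, 1.5000)
cos θ_2 = (76.1756−3²−6²)/(2·3·6) = 0.8660; θ_2 = 30.0042° (elbow-up)
β = atan2(1.5000,-8.5980) = 170.1038°; ψ = atan2(3.0004,8.1959) = 20.1067°
θ_1 = β − ψ = 149.9971°
θ_3 = φ − θ_1 − θ_2 = -90.0013° (wrapped to (-180°,180°])

149.997 30.004 -90.001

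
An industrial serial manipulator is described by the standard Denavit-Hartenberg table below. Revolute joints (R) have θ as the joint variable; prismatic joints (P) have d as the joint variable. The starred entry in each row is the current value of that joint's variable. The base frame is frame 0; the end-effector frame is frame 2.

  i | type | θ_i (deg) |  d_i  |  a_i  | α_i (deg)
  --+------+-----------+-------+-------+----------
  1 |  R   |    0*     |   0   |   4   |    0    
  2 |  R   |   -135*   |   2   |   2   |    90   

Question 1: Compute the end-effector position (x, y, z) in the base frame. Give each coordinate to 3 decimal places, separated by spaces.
after link 1: o_1 = (4.0000, 0.0000, 0.0000)
after link 2: o_2 = (2.5858, -1.4142, 2.0000)

2.586 -1.414 2.000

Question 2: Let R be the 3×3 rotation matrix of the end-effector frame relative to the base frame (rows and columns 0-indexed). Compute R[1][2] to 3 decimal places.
0.707

End-effector z-axis (col 2 of R) = (-0.7071,0.7071,0.0000)
R[1][2] = 0.7071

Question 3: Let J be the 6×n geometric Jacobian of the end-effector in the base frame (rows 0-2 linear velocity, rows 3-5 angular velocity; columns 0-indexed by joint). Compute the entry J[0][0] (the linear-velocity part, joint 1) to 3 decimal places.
axis z_0 = ẑ; lever o_n−o_0 = (2.5858,-1.4142,2.0000)
cross product → J_v[:, 0] = (1.4142,2.5858,-0.0000)
J_ω[:, 0] = z_0
entry J[0][0] = 1.4142

1.414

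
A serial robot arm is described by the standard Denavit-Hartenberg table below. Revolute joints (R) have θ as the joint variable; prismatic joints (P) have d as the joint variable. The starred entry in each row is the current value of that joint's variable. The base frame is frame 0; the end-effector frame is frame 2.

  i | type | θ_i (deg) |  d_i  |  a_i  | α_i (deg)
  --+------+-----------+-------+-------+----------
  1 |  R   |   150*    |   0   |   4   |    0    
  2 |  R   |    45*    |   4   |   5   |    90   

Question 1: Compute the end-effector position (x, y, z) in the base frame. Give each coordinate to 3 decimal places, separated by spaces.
-8.294 0.706 4.000

after link 1: o_1 = (-3.4641, 2.0000, 0.0000)
after link 2: o_2 = (-8.2937, 0.7059, 4.0000)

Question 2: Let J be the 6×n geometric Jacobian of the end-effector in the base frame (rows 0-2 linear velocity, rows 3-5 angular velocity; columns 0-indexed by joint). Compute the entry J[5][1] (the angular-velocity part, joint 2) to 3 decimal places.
axis z_1 = (0.0000,0.0000,1.0000); lever o_n−o_1 = (-4.8296,-1.2941,4.0000)
cross product → J_v[:, 1] = (1.2941,-4.8296,0.0000)
J_ω[:, 1] = z_1
entry J[5][1] = 1.0000

1.000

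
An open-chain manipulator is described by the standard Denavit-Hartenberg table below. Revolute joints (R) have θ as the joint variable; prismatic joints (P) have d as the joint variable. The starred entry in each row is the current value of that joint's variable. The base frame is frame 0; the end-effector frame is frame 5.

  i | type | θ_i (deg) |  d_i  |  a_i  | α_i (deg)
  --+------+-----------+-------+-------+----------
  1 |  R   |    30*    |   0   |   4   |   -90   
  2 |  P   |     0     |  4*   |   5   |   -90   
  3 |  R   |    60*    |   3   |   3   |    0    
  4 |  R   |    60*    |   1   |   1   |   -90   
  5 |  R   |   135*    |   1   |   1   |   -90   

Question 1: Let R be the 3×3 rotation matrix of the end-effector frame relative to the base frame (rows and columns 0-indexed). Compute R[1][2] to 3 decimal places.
End-effector z-axis (col 2 of R) = (-0.0000,0.7071,-0.7071)
R[1][2] = 0.7071

0.707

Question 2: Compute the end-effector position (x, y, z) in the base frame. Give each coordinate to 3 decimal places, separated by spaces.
7.392 6.171 -3.293

after link 1: o_1 = (3.4641, 2.0000, 0.0000)
after link 2: o_2 = (5.7942, 7.9641, 0.0000)
after link 3: o_3 = (8.3923, 6.4641, -3.0000)
after link 4: o_4 = (8.3923, 5.4641, -4.0000)
after link 5: o_5 = (7.3923, 6.1712, -3.2929)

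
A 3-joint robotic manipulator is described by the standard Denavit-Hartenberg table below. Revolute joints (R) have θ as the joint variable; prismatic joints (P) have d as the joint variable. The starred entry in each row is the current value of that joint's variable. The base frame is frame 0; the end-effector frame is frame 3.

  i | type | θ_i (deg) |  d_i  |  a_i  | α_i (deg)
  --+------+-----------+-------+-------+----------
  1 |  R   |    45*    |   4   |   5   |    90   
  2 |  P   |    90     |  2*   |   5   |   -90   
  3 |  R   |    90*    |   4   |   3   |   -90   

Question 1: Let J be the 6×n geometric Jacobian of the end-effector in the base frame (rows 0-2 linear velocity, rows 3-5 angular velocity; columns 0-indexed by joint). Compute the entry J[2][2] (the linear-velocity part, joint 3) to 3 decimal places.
axis z_2 = (-0.7071,-0.7071,0.0000); lever o_n−o_2 = (-4.9497,-0.7071,0.0000)
cross product → J_v[:, 2] = (0.0000,-0.0000,-3.0000)
J_ω[:, 2] = z_2
entry J[2][2] = -3.0000

-3.000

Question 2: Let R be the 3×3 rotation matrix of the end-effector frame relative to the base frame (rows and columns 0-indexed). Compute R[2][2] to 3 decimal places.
End-effector z-axis (col 2 of R) = (-0.0000,-0.0000,-1.0000)
R[2][2] = -1.0000

-1.000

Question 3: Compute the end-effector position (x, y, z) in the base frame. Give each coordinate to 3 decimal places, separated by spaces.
0.000 1.414 9.000

after link 1: o_1 = (3.5355, 3.5355, 4.0000)
after link 2: o_2 = (4.9497, 2.1213, 9.0000)
after link 3: o_3 = (0.0000, 1.4142, 9.0000)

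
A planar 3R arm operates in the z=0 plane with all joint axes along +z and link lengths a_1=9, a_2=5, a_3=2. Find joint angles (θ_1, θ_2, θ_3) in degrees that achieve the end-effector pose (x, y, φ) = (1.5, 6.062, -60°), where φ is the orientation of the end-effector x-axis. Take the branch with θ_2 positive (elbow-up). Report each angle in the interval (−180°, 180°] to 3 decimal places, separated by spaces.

52.659 120.002 127.339

wrist centre = target − a_3·(cos φ, sin φ) = (0.5000, 7.7941)
cos θ_2 = (60.9972−9²−5²)/(2·9·5) = -0.5000; θ_2 = 120.0020° (elbow-up)
β = atan2(7.7941,0.5000) = 86.3294°; ψ = atan2(4.3300,6.4998) = 33.6706°
θ_1 = β − ψ = 52.6588°
θ_3 = φ − θ_1 − θ_2 = 127.3391° (wrapped to (-180°,180°])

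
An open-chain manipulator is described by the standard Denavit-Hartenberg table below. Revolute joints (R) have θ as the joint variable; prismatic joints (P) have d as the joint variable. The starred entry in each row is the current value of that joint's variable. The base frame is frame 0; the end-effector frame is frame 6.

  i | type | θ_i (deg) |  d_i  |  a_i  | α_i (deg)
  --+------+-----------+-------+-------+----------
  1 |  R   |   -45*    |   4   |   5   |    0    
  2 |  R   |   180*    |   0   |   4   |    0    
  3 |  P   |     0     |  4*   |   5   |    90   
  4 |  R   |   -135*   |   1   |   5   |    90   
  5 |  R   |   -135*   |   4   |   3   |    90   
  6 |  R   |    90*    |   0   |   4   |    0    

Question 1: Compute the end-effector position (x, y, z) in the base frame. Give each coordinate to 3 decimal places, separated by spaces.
after link 1: o_1 = (3.5355, -3.5355, 4.0000)
after link 2: o_2 = (0.7071, -0.7071, 4.0000)
after link 3: o_3 = (-2.8284, 2.8284, 8.0000)
after link 4: o_4 = (0.3787, 1.0355, 4.4645)
after link 5: o_5 = (-0.1820, -1.4038, 8.7929)
after link 6: o_6 = (1.8180, -3.4038, 11.6213)

1.818 -3.404 11.621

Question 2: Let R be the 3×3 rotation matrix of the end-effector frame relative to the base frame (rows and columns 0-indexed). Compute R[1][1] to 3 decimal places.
End-effector y-axis (col 1 of R) = (0.8536,0.1464,-0.5000)
R[1][1] = 0.1464

0.146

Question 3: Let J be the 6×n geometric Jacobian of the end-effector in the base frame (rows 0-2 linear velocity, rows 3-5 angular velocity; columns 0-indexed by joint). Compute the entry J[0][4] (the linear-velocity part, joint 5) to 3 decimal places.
-0.439

axis z_4 = (0.5000,-0.5000,0.7071); lever o_n−o_4 = (1.4393,-4.4393,7.1569)
cross product → J_v[:, 4] = (-0.4393,-2.5607,-1.5000)
J_ω[:, 4] = z_4
entry J[0][4] = -0.4393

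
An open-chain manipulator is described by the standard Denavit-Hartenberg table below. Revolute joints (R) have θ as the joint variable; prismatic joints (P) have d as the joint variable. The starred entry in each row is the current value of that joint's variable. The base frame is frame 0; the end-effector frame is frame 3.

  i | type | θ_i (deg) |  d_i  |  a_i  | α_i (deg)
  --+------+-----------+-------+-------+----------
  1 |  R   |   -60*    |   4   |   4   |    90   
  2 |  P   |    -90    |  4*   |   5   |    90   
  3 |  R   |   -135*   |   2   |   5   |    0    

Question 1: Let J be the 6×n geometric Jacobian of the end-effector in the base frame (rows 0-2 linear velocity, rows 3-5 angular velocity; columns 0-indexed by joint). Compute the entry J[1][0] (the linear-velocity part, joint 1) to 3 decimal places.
axis z_0 = ẑ; lever o_n−o_0 = (0.5978,-1.9643,2.5355)
cross product → J_v[:, 0] = (1.9643,0.5978,-0.0000)
J_ω[:, 0] = z_0
entry J[1][0] = 0.5978

0.598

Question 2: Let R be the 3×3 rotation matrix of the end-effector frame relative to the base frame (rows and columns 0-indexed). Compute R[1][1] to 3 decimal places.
End-effector y-axis (col 1 of R) = (0.6124,0.3536,-0.7071)
R[1][1] = 0.3536

0.354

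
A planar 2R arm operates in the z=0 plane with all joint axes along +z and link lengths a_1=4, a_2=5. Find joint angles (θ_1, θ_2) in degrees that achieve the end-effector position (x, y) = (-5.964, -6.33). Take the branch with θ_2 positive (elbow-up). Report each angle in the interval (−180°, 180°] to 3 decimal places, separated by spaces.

-150.005 30.008

cos θ_2 = (75.6382−4²−5²)/(2·4·5) = 0.8660; θ_2 = 30.0081° (elbow-up)
β = atan2(-6.3300,-5.9640) = -133.2948°; ψ = atan2(2.5006,8.3298) = 16.7098°
θ_1 = β − ψ = -150.0046°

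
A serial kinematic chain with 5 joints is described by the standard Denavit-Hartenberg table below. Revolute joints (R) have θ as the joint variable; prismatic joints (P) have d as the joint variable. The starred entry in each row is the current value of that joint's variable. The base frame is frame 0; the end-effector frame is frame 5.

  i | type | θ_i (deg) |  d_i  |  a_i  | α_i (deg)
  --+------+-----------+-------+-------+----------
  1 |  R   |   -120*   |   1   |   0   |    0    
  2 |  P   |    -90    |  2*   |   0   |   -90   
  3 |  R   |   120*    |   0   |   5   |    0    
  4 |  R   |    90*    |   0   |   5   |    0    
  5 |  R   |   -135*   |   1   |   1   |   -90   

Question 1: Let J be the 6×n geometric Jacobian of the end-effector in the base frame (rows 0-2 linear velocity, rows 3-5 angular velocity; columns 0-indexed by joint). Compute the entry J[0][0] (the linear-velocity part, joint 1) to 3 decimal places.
4.152

axis z_0 = ẑ; lever o_n−o_0 = (5.1909,-4.1517,0.2039)
cross product → J_v[:, 0] = (4.1517,5.1909,-0.0000)
J_ω[:, 0] = z_0
entry J[0][0] = 4.1517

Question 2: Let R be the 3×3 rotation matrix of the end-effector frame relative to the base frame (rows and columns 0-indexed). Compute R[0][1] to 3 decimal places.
0.500

End-effector y-axis (col 1 of R) = (0.5000,0.8660,-0.0000)
R[0][1] = 0.5000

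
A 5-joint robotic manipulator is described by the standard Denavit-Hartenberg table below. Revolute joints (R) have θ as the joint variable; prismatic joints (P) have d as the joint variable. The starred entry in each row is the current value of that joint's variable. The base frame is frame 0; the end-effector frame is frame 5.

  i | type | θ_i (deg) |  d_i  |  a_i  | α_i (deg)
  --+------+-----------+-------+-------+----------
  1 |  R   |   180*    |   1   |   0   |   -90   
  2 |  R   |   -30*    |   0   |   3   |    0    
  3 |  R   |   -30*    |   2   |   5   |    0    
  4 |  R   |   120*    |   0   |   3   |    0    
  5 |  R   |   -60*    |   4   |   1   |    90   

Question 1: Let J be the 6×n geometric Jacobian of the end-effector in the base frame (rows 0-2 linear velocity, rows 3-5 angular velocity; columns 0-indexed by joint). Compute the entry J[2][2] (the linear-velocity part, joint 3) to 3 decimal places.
-5.000

axis z_2 = (-0.0000,-1.0000,0.0000); lever o_n−o_2 = (-5.0000,-6.0000,1.7321)
cross product → J_v[:, 2] = (-1.7321,-0.0000,-5.0000)
J_ω[:, 2] = z_2
entry J[2][2] = -5.0000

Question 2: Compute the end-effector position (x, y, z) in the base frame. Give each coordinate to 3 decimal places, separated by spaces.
after link 1: o_1 = (0.0000, 0.0000, 1.0000)
after link 2: o_2 = (-2.5981, 0.0000, 2.5000)
after link 3: o_3 = (-5.0981, -2.0000, 6.8301)
after link 4: o_4 = (-6.5981, -2.0000, 4.2321)
after link 5: o_5 = (-7.5981, -6.0000, 4.2321)

-7.598 -6.000 4.232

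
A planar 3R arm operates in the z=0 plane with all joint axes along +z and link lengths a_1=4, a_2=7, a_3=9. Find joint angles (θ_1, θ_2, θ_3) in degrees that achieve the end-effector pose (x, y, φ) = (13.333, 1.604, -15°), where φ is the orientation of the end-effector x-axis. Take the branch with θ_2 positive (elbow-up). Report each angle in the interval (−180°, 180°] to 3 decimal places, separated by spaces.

wrist centre = target − a_3·(cos φ, sin φ) = (4.6397, 3.9334)
cos θ_2 = (36.9979−4²−7²)/(2·4·7) = -0.5000; θ_2 = 120.0025° (elbow-up)
β = atan2(3.9334,4.6397) = 40.2903°; ψ = atan2(6.0620,0.4997) = 85.2873°
θ_1 = β − ψ = -44.9970°
θ_3 = φ − θ_1 − θ_2 = -90.0054° (wrapped to (-180°,180°])

-44.997 120.002 -90.005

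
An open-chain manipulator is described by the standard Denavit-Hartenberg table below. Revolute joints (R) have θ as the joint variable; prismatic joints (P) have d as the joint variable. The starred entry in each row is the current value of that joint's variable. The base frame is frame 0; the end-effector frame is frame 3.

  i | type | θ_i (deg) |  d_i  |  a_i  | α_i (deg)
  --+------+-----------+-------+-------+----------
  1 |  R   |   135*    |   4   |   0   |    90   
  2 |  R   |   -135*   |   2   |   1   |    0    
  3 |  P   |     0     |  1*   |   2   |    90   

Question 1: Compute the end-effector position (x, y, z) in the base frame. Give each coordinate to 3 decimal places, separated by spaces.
after link 1: o_1 = (0.0000, 0.0000, 4.0000)
after link 2: o_2 = (1.9142, 0.9142, 3.2929)
after link 3: o_3 = (3.6213, 0.6213, 1.8787)

3.621 0.621 1.879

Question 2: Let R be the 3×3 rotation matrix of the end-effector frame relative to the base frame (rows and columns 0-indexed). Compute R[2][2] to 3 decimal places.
0.707

End-effector z-axis (col 2 of R) = (0.5000,-0.5000,0.7071)
R[2][2] = 0.7071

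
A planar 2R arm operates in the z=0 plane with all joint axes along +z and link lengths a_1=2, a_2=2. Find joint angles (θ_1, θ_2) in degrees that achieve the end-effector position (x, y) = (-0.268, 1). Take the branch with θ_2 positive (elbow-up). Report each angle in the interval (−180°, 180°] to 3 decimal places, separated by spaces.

30.003 150.000

cos θ_2 = (1.0718−2²−2²)/(2·2·2) = -0.8660; θ_2 = 149.9996° (elbow-up)
β = atan2(1.0000,-0.2680) = 105.0027°; ψ = atan2(1.0000,0.2680) = 74.9998°
θ_1 = β − ψ = 30.0029°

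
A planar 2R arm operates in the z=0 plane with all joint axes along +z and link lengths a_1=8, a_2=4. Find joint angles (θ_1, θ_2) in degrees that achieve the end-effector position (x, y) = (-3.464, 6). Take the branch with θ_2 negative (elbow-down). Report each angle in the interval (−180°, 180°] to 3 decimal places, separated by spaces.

149.999 -120.001

cos θ_2 = (47.9993−8²−4²)/(2·8·4) = -0.5000; θ_2 = -120.0007° (elbow-down)
β = atan2(6.0000,-3.4640) = 119.9993°; ψ = atan2(-3.4641,6.0000) = -30.0000°
θ_1 = β − ψ = 149.9993°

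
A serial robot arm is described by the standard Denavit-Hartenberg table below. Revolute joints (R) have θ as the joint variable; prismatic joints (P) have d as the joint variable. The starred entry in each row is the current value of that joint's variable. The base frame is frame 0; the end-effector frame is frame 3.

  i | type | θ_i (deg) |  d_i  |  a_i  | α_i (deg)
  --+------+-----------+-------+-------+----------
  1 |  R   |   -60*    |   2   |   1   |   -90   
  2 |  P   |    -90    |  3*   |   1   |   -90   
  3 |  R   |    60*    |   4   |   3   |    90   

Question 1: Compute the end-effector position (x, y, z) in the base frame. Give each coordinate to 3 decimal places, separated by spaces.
after link 1: o_1 = (0.5000, -0.8660, 2.0000)
after link 2: o_2 = (3.0981, 0.6340, 3.0000)
after link 3: o_3 = (2.8481, -4.1292, 4.5000)

2.848 -4.129 4.500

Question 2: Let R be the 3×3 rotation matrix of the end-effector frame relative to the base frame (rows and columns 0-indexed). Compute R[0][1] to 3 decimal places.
End-effector y-axis (col 1 of R) = (0.5000,-0.8660,-0.0000)
R[0][1] = 0.5000

0.500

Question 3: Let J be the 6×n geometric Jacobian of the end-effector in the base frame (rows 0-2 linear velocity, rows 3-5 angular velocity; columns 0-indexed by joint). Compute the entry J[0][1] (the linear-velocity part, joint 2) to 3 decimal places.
prismatic axis z_1 = (0.8660,0.5000,0.0000)
J_v[:, 1] = z_1; J_ω[:, 1] = (0,0,0)
entry J[0][1] = 0.8660

0.866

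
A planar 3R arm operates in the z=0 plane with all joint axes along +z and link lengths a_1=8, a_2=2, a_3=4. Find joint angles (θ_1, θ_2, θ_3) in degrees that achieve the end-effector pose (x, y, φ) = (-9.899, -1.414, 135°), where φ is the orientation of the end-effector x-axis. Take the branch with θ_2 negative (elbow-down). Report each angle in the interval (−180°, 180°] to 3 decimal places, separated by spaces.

wrist centre = target − a_3·(cos φ, sin φ) = (-7.0706, -4.2424)
cos θ_2 = (67.9912−8²−2²)/(2·8·2) = -0.0003; θ_2 = -90.0158° (elbow-down)
β = atan2(-4.2424,-7.0706) = -149.0357°; ψ = atan2(-2.0000,7.9994) = -14.0372°
θ_1 = β − ψ = -134.9986°
θ_3 = φ − θ_1 − θ_2 = 0.0144° (wrapped to (-180°,180°])

-134.999 -90.016 0.014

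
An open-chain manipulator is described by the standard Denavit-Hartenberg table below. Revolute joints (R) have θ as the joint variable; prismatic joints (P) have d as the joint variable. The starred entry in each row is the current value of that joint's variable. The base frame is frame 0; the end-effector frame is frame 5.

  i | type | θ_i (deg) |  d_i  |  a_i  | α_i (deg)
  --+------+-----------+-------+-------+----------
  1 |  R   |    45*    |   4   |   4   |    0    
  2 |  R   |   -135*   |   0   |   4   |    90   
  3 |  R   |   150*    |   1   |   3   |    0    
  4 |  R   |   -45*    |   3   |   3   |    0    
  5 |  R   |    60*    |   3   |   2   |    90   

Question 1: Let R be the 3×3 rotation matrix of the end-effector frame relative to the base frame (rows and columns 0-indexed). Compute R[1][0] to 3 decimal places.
0.966

End-effector x-axis (col 0 of R) = (0.0000,0.9659,0.2588)
R[1][0] = 0.9659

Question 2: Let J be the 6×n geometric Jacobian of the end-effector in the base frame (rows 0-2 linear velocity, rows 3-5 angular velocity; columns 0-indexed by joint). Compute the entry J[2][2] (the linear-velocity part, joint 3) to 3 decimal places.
-5.306

axis z_2 = (-1.0000,0.0000,0.0000); lever o_n−o_2 = (-7.0000,5.3064,4.9154)
cross product → J_v[:, 2] = (-0.0000,4.9154,-5.3064)
J_ω[:, 2] = z_2
entry J[2][2] = -5.3064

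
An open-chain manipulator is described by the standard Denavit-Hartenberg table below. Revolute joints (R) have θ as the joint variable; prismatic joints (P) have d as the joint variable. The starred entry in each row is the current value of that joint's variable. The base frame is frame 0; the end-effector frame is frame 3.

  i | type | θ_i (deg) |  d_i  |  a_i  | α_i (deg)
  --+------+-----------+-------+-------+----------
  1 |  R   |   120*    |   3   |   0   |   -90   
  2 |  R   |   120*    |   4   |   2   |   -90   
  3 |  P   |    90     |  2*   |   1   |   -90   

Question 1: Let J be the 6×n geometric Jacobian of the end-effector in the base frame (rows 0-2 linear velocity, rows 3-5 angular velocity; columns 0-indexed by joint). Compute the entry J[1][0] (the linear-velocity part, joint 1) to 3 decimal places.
-1.232

axis z_0 = ẑ; lever o_n−o_0 = (-1.2321,-3.8660,2.2679)
cross product → J_v[:, 0] = (3.8660,-1.2321,0.0000)
J_ω[:, 0] = z_0
entry J[1][0] = -1.2321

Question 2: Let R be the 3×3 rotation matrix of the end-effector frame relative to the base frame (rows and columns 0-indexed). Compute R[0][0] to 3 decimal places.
End-effector x-axis (col 0 of R) = (0.8660,0.5000,-0.0000)
R[0][0] = 0.8660

0.866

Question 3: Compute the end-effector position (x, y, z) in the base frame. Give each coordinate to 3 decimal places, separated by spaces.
after link 1: o_1 = (0.0000, 0.0000, 3.0000)
after link 2: o_2 = (-2.9641, -2.8660, 1.2679)
after link 3: o_3 = (-1.2321, -3.8660, 2.2679)

-1.232 -3.866 2.268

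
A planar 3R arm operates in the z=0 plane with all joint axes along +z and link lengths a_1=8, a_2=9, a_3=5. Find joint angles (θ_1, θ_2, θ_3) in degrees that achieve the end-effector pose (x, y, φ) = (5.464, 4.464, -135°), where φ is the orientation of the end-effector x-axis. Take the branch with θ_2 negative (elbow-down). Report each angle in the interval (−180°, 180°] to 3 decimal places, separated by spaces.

wrist centre = target − a_3·(cos φ, sin φ) = (8.9995, 7.9995)
cos θ_2 = (144.9842−8²−9²)/(2·8·9) = -0.0001; θ_2 = -90.0063° (elbow-down)
β = atan2(7.9995,8.9995) = 41.6334°; ψ = atan2(-9.0000,7.9990) = -48.3700°
θ_1 = β − ψ = 90.0033°
θ_3 = φ − θ_1 − θ_2 = -134.9970° (wrapped to (-180°,180°])

90.003 -90.006 -134.997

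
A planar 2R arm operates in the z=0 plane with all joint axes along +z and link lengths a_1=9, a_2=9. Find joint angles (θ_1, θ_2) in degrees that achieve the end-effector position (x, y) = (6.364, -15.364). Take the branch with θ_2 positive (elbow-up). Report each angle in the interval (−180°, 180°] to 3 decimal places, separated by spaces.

-90.000 44.999

cos θ_2 = (276.5530−9²−9²)/(2·9·9) = 0.7071; θ_2 = 44.9992° (elbow-up)
β = atan2(-15.3640,6.3640) = -67.4999°; ψ = atan2(6.3639,15.3641) = 22.4996°
θ_1 = β − ψ = -89.9995°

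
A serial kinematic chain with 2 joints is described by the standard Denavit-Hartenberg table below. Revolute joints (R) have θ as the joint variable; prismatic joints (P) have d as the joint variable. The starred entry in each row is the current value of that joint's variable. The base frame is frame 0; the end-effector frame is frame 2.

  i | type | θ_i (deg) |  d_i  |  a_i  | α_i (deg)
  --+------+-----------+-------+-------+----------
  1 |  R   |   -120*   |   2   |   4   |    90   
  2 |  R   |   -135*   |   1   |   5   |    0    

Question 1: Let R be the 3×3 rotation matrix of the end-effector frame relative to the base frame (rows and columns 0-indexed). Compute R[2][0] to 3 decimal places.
End-effector x-axis (col 0 of R) = (0.3536,0.6124,-0.7071)
R[2][0] = -0.7071

-0.707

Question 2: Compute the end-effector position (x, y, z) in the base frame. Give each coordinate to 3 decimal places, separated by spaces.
after link 1: o_1 = (-2.0000, -3.4641, 2.0000)
after link 2: o_2 = (-1.0983, 0.0978, -1.5355)

-1.098 0.098 -1.536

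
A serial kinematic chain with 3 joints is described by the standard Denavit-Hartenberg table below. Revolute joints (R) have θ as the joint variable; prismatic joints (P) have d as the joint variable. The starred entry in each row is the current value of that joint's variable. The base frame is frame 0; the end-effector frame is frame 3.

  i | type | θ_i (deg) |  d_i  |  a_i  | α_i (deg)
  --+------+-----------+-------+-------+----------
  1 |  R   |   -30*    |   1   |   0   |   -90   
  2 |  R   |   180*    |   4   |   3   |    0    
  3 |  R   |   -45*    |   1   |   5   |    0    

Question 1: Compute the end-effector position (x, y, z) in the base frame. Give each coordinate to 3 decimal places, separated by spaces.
after link 1: o_1 = (0.0000, 0.0000, 1.0000)
after link 2: o_2 = (-0.5981, 4.9641, 1.0000)
after link 3: o_3 = (-3.1599, 7.5979, -2.5355)

-3.160 7.598 -2.536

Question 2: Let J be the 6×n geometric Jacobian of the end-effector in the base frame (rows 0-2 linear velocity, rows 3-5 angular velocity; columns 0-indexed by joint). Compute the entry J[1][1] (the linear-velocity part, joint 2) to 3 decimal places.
axis z_1 = (0.5000,0.8660,0.0000); lever o_n−o_1 = (-3.1599,7.5979,-3.5355)
cross product → J_v[:, 1] = (-3.0619,1.7678,6.5355)
J_ω[:, 1] = z_1
entry J[1][1] = 1.7678

1.768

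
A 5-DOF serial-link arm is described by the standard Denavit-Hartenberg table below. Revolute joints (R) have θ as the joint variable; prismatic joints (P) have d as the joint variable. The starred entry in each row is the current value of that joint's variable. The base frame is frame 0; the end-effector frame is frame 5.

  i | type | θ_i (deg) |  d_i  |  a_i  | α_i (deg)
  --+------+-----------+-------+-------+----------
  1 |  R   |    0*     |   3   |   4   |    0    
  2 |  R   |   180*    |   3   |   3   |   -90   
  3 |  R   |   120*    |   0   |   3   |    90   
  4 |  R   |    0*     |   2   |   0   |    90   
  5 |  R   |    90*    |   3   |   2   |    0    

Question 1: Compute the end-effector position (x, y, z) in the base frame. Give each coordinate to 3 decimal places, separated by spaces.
-0.964 3.000 1.402

after link 1: o_1 = (4.0000, 0.0000, 3.0000)
after link 2: o_2 = (1.0000, 0.0000, 6.0000)
after link 3: o_3 = (2.5000, 0.0000, 3.4019)
after link 4: o_4 = (0.7679, 0.0000, 2.4019)
after link 5: o_5 = (-0.9641, 3.0000, 1.4019)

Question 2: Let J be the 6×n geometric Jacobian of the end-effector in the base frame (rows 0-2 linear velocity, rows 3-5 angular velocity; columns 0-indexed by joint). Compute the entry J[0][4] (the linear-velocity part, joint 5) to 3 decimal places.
axis z_4 = (0.0000,1.0000,-0.0000); lever o_n−o_4 = (-1.7321,3.0000,-1.0000)
cross product → J_v[:, 4] = (-1.0000,0.0000,1.7321)
J_ω[:, 4] = z_4
entry J[0][4] = -1.0000

-1.000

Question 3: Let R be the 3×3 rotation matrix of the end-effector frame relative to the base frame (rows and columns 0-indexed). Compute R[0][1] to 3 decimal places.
End-effector y-axis (col 1 of R) = (-0.5000,0.0000,0.8660)
R[0][1] = -0.5000

-0.500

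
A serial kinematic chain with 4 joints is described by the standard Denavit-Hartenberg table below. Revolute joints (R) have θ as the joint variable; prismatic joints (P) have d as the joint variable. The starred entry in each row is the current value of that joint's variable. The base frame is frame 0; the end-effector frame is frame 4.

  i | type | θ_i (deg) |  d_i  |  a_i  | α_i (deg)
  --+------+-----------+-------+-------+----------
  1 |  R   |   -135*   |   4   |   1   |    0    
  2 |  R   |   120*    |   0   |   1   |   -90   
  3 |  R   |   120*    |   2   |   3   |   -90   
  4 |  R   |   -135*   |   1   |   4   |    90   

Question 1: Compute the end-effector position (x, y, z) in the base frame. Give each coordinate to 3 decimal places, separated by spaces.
after link 1: o_1 = (-0.7071, -0.7071, 4.0000)
after link 2: o_2 = (0.2588, -0.9659, 4.0000)
after link 3: o_3 = (-0.6724, 1.3542, 1.4019)
after link 4: o_4 = (0.5891, 3.9443, 4.3514)

0.589 3.944 4.351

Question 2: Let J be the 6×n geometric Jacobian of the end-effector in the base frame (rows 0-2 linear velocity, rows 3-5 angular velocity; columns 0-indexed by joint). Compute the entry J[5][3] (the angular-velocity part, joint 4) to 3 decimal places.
axis z_3 = (-0.8365,0.2241,0.5000); lever o_n−o_3 = (1.2616,2.5902,2.9495)
cross product → J_v[:, 3] = (-0.6340,3.0981,-2.4495)
J_ω[:, 3] = z_3
entry J[5][3] = 0.5000

0.500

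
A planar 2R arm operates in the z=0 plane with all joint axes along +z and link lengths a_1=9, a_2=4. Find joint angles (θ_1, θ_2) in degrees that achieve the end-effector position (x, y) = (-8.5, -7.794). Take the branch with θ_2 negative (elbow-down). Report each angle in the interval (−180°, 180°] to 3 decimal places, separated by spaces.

-120.000 -60.003

cos θ_2 = (132.9964−9²−4²)/(2·9·4) = 0.5000; θ_2 = -60.0033° (elbow-down)
β = atan2(-7.7940,-8.5000) = -137.4810°; ψ = atan2(-3.4642,10.9998) = -17.4810°
θ_1 = β − ψ = -120.0000°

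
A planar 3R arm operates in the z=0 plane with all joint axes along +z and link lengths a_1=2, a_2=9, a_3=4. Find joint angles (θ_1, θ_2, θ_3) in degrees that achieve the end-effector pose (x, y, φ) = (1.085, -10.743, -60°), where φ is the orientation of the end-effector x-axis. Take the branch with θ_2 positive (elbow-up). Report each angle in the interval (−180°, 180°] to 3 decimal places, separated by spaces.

wrist centre = target − a_3·(cos φ, sin φ) = (-0.9150, -7.2789)
cos θ_2 = (53.8196−2²−9²)/(2·2·9) = -0.8661; θ_2 = 150.0111° (elbow-up)
β = atan2(-7.2789,-0.9150) = -97.1648°; ψ = atan2(4.4985,-5.7951) = 142.1794°
θ_1 = β − ψ = -239.3442°
θ_3 = φ − θ_1 − θ_2 = 29.3331° (wrapped to (-180°,180°])

120.656 150.011 29.333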